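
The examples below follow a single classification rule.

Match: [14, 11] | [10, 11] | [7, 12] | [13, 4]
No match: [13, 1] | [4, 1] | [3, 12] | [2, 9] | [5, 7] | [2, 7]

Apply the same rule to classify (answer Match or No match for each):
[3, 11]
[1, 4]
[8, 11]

No match, No match, Match

A rule that fits every label: sum ≥ 17 — true of each 'Match' example, false of each 'No match' one.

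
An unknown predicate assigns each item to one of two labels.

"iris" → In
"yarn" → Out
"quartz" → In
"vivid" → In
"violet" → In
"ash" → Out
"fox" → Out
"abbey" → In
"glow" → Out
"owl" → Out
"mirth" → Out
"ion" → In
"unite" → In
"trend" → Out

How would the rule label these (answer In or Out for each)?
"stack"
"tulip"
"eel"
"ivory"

Out, In, In, In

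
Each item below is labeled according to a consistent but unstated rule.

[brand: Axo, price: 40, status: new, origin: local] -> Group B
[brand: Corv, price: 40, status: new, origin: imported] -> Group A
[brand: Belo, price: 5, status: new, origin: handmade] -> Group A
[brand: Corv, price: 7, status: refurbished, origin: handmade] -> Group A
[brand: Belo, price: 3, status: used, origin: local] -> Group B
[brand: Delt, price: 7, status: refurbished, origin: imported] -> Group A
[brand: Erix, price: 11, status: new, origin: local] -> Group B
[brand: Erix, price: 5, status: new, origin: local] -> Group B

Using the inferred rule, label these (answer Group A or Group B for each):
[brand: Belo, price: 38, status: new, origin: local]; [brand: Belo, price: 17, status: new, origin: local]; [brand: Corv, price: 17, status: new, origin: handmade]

A rule that fits every label: origin is not local — true of each 'Group A' example, false of each 'Group B' one.
[brand: Belo, price: 38, status: new, origin: local] → origin is local → Group B. [brand: Belo, price: 17, status: new, origin: local] → origin is local → Group B. [brand: Corv, price: 17, status: new, origin: handmade] → origin is handmade → Group A.

Group B, Group B, Group A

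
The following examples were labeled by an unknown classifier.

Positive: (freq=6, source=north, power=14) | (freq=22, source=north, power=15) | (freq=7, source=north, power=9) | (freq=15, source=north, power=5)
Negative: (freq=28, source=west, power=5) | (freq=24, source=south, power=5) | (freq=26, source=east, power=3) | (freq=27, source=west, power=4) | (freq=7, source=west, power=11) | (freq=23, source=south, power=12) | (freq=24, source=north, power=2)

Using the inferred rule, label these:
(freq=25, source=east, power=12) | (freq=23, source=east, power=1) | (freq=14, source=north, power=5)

Negative, Negative, Positive

One predicate separates the groups cleanly: source is north AND freq ≤ 22.
(freq=25, source=east, power=12) → source is east, freq = 25 → Negative.
(freq=23, source=east, power=1) → source is east, freq = 23 → Negative.
(freq=14, source=north, power=5) → source is north, freq = 14 → Positive.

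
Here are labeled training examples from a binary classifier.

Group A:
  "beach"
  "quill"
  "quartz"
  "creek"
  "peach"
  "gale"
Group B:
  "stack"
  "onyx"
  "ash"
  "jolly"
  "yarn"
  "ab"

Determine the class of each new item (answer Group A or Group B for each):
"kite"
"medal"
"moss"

Group A, Group A, Group B

One predicate separates the groups cleanly: has ≥ 2 vowels.
"kite": 2 vowels — passes, so Group A. "medal": 2 vowels — passes, so Group A. "moss": 1 vowel — doesn't match, so Group B.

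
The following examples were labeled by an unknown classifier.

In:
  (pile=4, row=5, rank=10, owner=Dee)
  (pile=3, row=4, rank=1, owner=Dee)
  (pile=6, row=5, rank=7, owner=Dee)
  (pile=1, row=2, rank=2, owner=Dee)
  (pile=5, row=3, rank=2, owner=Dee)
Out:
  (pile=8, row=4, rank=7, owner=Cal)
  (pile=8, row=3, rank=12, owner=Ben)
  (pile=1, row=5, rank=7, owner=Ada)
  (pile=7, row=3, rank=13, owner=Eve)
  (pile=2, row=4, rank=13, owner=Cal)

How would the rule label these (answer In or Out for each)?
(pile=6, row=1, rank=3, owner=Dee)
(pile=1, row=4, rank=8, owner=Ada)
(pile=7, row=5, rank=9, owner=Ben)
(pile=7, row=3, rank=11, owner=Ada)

In, Out, Out, Out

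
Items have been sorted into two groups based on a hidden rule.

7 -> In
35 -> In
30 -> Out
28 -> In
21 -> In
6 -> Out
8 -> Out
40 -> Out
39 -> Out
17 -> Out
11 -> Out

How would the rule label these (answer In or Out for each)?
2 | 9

Out, Out

Looking at the examples, the only property every 'In' case has and every 'Out' case lacks is: multiple of 7.
2: 2 = 7·0 + 2 — does not fit, so Out.
9: 9 = 7·1 + 2 — does not fit, so Out.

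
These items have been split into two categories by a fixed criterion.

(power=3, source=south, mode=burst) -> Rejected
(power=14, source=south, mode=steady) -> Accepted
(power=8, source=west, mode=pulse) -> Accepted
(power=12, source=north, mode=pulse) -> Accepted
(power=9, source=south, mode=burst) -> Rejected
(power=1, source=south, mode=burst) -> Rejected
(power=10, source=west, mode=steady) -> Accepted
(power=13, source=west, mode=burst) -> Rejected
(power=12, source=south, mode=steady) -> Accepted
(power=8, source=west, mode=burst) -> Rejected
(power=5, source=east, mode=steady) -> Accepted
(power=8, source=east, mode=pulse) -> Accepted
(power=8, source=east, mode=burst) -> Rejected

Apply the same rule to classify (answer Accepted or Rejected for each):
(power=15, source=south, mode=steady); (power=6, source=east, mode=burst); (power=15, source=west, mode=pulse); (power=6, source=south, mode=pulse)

Comparing the two groups points to one rule — mode is not burst.
(power=15, source=south, mode=steady) → mode is steady → Accepted.
(power=6, source=east, mode=burst) → mode is burst → Rejected.
(power=15, source=west, mode=pulse) → mode is pulse → Accepted.
(power=6, source=south, mode=pulse) → mode is pulse → Accepted.

Accepted, Rejected, Accepted, Accepted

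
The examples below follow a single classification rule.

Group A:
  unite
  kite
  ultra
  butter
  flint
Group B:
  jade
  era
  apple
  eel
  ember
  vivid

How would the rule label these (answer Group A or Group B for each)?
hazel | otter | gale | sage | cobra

Group B, Group A, Group B, Group B, Group B

The simplest hypothesis consistent with all the labels is: contains 't'.
Group B: hazel, since no 't'.
Group A: otter, since has 't'.
Group B: gale, since no 't'.
Group B: sage, since no 't'.
Group B: cobra, since no 't'.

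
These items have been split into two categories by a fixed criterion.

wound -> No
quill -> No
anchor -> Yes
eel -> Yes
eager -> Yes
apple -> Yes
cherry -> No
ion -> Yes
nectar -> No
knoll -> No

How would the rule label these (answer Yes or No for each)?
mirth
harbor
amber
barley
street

Rule: starts with a vowel. This holds for each 'Yes' example and fails for each 'No' one.

No, No, Yes, No, No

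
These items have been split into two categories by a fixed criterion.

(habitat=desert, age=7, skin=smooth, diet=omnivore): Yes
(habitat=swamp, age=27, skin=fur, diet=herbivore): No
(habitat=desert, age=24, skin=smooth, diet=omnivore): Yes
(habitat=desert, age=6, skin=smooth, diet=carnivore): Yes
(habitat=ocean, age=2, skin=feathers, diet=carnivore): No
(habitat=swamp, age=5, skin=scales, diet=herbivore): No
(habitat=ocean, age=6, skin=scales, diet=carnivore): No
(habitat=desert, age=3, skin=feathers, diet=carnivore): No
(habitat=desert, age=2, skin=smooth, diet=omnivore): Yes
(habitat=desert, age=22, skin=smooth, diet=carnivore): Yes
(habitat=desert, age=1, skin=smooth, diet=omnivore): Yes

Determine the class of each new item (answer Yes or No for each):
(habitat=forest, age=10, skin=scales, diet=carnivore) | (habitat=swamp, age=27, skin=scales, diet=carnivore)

The distinguishing property — skin is smooth — holds for all the 'Yes' cases and none of the 'No' cases.
(habitat=forest, age=10, skin=scales, diet=carnivore): skin is scales, doesn't match → No. (habitat=swamp, age=27, skin=scales, diet=carnivore): skin is scales, doesn't match → No.

No, No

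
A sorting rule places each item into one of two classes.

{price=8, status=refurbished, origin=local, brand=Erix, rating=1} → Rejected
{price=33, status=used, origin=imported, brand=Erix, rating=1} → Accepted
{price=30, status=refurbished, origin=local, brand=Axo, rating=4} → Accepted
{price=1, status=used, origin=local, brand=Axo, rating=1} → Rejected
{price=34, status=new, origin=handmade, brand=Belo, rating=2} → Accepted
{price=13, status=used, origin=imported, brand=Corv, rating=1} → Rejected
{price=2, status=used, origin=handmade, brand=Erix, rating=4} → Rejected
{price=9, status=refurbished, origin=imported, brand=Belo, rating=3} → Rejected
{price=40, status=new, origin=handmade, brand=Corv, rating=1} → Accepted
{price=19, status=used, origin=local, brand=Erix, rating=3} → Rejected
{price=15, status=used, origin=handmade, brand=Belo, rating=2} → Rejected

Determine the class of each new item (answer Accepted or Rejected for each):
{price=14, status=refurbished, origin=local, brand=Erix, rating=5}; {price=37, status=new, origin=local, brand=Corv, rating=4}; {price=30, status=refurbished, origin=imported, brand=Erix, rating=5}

Rule: price ≥ 30. This holds for each 'Accepted' example and fails for each 'Rejected' one.
{price=14, status=refurbished, origin=local, brand=Erix, rating=5} → price = 14 → Rejected.
{price=37, status=new, origin=local, brand=Corv, rating=4} → price = 37 → Accepted.
{price=30, status=refurbished, origin=imported, brand=Erix, rating=5} → price = 30 → Accepted.

Rejected, Accepted, Accepted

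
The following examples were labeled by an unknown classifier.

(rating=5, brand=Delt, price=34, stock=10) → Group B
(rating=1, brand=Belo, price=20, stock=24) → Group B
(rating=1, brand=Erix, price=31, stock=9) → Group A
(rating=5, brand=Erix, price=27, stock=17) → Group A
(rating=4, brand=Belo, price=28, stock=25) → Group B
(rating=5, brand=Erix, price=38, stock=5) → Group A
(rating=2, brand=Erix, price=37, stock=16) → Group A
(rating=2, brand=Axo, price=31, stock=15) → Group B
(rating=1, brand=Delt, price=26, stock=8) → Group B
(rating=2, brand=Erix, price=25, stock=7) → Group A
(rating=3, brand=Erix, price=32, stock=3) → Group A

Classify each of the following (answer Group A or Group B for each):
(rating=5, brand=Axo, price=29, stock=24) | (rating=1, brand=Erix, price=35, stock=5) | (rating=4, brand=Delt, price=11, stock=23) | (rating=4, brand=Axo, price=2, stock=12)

Every 'Group A' example satisfies: brand is Erix. None of the 'Group B' examples do.
(rating=5, brand=Axo, price=29, stock=24): brand is Axo — does not pass, so Group B. (rating=1, brand=Erix, price=35, stock=5): brand is Erix — meets the rule, so Group A. (rating=4, brand=Delt, price=11, stock=23): brand is Delt — does not pass, so Group B. (rating=4, brand=Axo, price=2, stock=12): brand is Axo — does not pass, so Group B.

Group B, Group A, Group B, Group B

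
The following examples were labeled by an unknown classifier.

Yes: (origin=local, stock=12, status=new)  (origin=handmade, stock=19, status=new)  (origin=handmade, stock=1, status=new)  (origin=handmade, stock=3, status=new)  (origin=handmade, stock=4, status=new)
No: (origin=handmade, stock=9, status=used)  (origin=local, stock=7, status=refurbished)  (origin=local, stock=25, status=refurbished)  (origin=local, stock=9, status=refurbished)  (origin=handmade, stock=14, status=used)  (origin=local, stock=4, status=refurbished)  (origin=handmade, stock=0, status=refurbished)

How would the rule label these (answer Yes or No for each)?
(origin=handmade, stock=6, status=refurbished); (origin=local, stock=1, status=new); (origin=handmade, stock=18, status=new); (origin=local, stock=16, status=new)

No, Yes, Yes, Yes

A rule that fits every label: status is new — true of each 'Yes' example, false of each 'No' one.
(origin=handmade, stock=6, status=refurbished): No (status is refurbished). (origin=local, stock=1, status=new): Yes (status is new). (origin=handmade, stock=18, status=new): Yes (status is new). (origin=local, stock=16, status=new): Yes (status is new).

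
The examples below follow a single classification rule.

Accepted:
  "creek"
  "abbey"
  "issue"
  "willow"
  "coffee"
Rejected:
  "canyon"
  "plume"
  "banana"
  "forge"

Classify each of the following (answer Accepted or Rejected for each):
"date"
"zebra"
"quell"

'Accepted' ⟺ has a double letter.
"date": no doubled letter, fails this test → Rejected.
"zebra": no doubled letter, fails this test → Rejected.
"quell": 'll' doubled, has this property → Accepted.

Rejected, Rejected, Accepted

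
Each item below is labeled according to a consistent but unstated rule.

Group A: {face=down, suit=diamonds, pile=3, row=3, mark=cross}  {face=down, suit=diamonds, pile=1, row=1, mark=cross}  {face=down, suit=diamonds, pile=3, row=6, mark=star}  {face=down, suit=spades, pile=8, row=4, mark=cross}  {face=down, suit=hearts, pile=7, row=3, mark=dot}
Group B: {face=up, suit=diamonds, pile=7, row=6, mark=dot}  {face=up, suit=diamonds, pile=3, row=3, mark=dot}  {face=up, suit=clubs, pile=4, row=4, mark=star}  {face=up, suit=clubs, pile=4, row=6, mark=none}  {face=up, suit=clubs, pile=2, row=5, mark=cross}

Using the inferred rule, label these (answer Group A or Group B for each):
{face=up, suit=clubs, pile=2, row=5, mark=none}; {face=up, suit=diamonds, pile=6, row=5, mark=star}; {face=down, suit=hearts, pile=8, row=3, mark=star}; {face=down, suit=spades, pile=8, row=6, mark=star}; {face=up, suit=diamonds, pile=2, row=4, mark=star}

Comparing the two groups points to one rule — face is down.
{face=up, suit=clubs, pile=2, row=5, mark=none}: Group B (face is up).
{face=up, suit=diamonds, pile=6, row=5, mark=star}: Group B (face is up).
{face=down, suit=hearts, pile=8, row=3, mark=star}: Group A (face is down).
{face=down, suit=spades, pile=8, row=6, mark=star}: Group A (face is down).
{face=up, suit=diamonds, pile=2, row=4, mark=star}: Group B (face is up).

Group B, Group B, Group A, Group A, Group B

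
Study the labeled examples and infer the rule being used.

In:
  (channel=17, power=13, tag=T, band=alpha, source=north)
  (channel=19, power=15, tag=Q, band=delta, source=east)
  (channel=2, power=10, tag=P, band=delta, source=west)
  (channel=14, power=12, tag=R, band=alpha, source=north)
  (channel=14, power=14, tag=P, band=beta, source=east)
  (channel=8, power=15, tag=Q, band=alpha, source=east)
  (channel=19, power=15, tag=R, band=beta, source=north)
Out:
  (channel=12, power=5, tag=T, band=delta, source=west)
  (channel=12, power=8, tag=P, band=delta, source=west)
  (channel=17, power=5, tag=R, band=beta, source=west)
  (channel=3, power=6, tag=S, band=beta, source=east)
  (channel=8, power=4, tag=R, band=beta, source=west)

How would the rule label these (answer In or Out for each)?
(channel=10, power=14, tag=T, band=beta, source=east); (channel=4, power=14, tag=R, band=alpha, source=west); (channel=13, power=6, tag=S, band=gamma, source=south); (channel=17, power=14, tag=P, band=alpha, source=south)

Every 'In' example satisfies: power ≥ 10. None of the 'Out' examples do.

In, In, Out, In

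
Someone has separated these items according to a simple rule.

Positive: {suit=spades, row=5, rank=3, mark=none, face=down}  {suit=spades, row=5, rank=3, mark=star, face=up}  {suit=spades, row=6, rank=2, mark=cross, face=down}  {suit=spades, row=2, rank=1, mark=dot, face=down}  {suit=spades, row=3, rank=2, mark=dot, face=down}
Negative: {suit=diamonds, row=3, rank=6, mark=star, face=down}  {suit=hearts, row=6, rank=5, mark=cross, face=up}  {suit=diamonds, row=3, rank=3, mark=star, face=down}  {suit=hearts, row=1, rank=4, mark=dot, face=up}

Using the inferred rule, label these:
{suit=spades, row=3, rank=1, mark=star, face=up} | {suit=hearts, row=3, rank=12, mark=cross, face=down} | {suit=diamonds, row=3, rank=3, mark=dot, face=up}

The pattern is that an item is 'Positive' exactly when: suit is spades.
{suit=spades, row=3, rank=1, mark=star, face=up}: suit is spades, has this property → Positive.
{suit=hearts, row=3, rank=12, mark=cross, face=down}: suit is hearts, fails this test → Negative.
{suit=diamonds, row=3, rank=3, mark=dot, face=up}: suit is diamonds, fails this test → Negative.

Positive, Negative, Negative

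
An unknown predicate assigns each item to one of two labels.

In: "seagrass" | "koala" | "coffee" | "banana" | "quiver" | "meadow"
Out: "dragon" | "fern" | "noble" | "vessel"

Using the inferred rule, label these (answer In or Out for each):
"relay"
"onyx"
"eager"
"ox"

Out, Out, In, Out

'In' ⟺ has ≥ 3 vowels.
"relay": 2 vowels, lacks this property → Out. "onyx": 1 vowel, lacks this property → Out. "eager": 3 vowels, fits → In. "ox": 1 vowel, lacks this property → Out.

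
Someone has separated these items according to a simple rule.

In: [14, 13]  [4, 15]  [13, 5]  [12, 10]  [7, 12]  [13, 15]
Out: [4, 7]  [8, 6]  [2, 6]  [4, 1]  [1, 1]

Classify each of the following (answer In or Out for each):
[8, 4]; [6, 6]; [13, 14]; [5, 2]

Out, Out, In, Out

The distinguishing property — sum ≥ 18 — holds for all the 'In' cases and none of the 'Out' cases.
[8, 4] → 8+4 = 12 → Out.
[6, 6] → 6+6 = 12 → Out.
[13, 14] → 13+14 = 27 → In.
[5, 2] → 5+2 = 7 → Out.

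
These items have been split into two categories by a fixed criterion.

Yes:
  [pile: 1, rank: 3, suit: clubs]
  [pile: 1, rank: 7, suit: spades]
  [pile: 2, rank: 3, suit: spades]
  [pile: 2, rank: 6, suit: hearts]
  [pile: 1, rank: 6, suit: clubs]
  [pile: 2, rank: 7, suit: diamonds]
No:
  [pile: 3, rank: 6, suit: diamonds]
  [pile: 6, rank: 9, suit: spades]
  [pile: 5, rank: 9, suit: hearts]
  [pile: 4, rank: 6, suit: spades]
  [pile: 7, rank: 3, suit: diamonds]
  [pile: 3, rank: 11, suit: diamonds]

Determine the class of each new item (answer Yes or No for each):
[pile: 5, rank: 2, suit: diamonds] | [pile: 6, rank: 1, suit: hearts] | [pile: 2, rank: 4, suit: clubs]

No, No, Yes

One predicate separates the groups cleanly: pile ≤ 2.
[pile: 5, rank: 2, suit: diamonds] — pile = 5, hence No.
[pile: 6, rank: 1, suit: hearts] — pile = 6, hence No.
[pile: 2, rank: 4, suit: clubs] — pile = 2, hence Yes.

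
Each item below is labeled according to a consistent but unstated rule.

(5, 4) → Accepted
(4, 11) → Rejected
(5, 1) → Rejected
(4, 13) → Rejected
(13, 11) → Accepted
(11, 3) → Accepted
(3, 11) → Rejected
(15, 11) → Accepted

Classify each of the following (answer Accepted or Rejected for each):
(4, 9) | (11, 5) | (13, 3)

The rule appears to be: first > second AND sum ≥ 9.
(4, 9) — 4 < 9, 4+9 = 13, hence Rejected.
(11, 5) — 11 > 5, 11+5 = 16, hence Accepted.
(13, 3) — 13 > 3, 13+3 = 16, hence Accepted.

Rejected, Accepted, Accepted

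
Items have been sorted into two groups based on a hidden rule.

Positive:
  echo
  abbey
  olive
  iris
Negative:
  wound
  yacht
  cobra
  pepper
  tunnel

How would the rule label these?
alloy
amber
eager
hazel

Positive, Positive, Positive, Negative

Looking at the examples, the only property every 'Positive' case has and every 'Negative' case lacks is: starts with a vowel.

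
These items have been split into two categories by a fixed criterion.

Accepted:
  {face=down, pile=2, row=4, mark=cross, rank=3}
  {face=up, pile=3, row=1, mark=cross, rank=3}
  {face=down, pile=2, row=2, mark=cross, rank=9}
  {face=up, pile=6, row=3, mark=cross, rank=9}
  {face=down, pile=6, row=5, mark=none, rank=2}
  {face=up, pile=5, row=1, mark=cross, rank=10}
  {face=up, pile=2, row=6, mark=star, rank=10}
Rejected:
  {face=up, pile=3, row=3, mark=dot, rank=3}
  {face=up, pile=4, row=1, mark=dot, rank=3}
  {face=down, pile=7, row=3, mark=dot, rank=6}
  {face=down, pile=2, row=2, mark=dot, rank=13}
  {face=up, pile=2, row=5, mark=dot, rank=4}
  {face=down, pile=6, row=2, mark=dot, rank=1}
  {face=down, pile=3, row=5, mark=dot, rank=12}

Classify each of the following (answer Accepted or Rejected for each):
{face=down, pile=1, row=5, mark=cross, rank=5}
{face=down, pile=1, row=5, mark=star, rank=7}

Accepted, Accepted

All 'Accepted' examples share one property — mark is not dot — and every 'Rejected' example lacks it.
{face=down, pile=1, row=5, mark=cross, rank=5}: mark is cross, qualifies → Accepted.
{face=down, pile=1, row=5, mark=star, rank=7}: mark is star, qualifies → Accepted.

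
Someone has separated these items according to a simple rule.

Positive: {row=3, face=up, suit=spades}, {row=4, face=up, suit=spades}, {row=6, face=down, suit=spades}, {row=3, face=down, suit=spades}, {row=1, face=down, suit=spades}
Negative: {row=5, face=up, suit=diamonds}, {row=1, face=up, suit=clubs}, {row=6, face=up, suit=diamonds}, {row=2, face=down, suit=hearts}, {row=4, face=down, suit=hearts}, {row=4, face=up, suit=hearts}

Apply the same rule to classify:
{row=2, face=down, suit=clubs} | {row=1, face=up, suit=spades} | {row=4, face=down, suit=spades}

Negative, Positive, Positive

The rule appears to be: suit is spades.
{row=2, face=down, suit=clubs}: suit is clubs — fails this test, so Negative.
{row=1, face=up, suit=spades}: suit is spades — matches, so Positive.
{row=4, face=down, suit=spades}: suit is spades — matches, so Positive.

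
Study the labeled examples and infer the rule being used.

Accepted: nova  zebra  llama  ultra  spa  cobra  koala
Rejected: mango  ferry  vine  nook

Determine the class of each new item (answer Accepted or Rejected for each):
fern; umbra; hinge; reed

The distinguishing property — ends with 'a' — holds for all the 'Accepted' cases and none of the 'Rejected' cases.
fern: Rejected (ends with 'n').
umbra: Accepted (ends with 'a').
hinge: Rejected (ends with 'e').
reed: Rejected (ends with 'd').

Rejected, Accepted, Rejected, Rejected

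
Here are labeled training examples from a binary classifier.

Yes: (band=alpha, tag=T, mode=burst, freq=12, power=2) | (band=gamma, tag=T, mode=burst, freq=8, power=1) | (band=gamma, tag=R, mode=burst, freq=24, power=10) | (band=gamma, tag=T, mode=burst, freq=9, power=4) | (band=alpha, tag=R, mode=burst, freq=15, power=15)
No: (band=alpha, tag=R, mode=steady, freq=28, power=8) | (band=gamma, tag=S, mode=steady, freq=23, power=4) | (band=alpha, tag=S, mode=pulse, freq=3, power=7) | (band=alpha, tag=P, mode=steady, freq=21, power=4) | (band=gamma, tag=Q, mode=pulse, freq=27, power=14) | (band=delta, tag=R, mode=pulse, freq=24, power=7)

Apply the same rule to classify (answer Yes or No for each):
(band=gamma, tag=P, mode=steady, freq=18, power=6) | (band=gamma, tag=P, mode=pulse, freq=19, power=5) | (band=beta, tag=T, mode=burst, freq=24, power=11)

The classifier is using: mode is burst.
(band=gamma, tag=P, mode=steady, freq=18, power=6) — mode is steady, hence No. (band=gamma, tag=P, mode=pulse, freq=19, power=5) — mode is pulse, hence No. (band=beta, tag=T, mode=burst, freq=24, power=11) — mode is burst, hence Yes.

No, No, Yes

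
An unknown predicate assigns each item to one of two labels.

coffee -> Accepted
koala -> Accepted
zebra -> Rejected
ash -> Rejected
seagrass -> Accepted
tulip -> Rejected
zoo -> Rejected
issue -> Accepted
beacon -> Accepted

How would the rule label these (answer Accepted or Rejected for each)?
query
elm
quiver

Rejected, Rejected, Accepted

The common property of the 'Accepted' items is: has ≥ 3 vowels. No 'Rejected' item has it.
query: 2 vowels — fails the rule, so Rejected. elm: 1 vowel — fails the rule, so Rejected. quiver: 3 vowels — checks out, so Accepted.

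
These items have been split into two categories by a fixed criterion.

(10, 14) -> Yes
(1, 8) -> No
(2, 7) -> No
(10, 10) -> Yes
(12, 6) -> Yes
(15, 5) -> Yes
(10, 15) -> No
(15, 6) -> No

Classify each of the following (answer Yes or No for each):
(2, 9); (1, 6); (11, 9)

Looking at the examples, the only property every 'Yes' case has and every 'No' case lacks is: sum is even.

No, No, Yes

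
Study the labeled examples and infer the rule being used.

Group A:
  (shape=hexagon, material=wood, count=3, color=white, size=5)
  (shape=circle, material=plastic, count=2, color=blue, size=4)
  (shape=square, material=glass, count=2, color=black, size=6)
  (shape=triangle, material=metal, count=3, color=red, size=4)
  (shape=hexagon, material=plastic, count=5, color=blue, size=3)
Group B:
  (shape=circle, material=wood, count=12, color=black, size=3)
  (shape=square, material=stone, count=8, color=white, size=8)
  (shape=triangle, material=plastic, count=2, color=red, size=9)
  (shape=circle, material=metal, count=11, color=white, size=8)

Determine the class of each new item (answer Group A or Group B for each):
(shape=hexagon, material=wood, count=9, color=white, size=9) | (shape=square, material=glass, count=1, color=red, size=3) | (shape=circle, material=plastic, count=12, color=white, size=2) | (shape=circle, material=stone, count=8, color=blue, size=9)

The common property of the 'Group A' items is: count ≤ 5 AND size ≤ 6. No 'Group B' item has it.

Group B, Group A, Group B, Group B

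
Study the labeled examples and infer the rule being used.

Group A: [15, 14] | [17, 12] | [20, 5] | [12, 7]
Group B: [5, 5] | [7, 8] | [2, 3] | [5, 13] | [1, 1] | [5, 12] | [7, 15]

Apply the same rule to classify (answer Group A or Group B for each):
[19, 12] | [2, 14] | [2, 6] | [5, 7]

Every 'Group A' example satisfies: first > second. None of the 'Group B' examples do.
[19, 12]: 19 > 12, fits → Group A.
[2, 14]: 2 < 14, does not fit → Group B.
[2, 6]: 2 < 6, does not fit → Group B.
[5, 7]: 5 < 7, does not fit → Group B.

Group A, Group B, Group B, Group B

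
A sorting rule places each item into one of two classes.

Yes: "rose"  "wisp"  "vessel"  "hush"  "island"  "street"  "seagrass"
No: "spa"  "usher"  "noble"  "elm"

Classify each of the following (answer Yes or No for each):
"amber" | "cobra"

No, No

Rule: even length. This holds for each 'Yes' example and fails for each 'No' one.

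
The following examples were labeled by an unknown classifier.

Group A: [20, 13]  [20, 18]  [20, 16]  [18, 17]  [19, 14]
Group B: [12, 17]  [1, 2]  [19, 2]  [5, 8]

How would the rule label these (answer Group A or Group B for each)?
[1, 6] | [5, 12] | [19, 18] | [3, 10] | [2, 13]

Group B, Group B, Group A, Group B, Group B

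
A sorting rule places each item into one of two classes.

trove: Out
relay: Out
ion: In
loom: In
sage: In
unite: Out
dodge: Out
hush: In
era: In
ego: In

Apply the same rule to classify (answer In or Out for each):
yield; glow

The classifier is using: length ≤ 4.
yield — length 5, hence Out. glow — length 4, hence In.

Out, In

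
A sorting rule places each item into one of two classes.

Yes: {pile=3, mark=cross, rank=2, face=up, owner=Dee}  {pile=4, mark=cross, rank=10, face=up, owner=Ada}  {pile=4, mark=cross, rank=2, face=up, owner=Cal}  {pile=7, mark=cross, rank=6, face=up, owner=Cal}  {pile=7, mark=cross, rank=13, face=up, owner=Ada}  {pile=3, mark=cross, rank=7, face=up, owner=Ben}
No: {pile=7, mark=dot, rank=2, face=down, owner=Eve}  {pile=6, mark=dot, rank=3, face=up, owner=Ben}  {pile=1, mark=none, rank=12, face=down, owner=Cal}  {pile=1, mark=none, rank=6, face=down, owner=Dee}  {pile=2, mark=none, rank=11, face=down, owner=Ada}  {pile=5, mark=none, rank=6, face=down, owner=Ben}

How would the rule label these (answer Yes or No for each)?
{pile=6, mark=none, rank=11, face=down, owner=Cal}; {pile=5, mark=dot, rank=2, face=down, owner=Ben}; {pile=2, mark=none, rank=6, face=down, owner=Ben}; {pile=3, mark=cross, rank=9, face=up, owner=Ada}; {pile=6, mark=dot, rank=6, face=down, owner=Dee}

Every 'Yes' example satisfies: mark is cross. None of the 'No' examples do.
{pile=6, mark=none, rank=11, face=down, owner=Cal}: mark is none, fails this test → No. {pile=5, mark=dot, rank=2, face=down, owner=Ben}: mark is dot, fails this test → No. {pile=2, mark=none, rank=6, face=down, owner=Ben}: mark is none, fails this test → No. {pile=3, mark=cross, rank=9, face=up, owner=Ada}: mark is cross, satisfies this → Yes. {pile=6, mark=dot, rank=6, face=down, owner=Dee}: mark is dot, fails this test → No.

No, No, No, Yes, No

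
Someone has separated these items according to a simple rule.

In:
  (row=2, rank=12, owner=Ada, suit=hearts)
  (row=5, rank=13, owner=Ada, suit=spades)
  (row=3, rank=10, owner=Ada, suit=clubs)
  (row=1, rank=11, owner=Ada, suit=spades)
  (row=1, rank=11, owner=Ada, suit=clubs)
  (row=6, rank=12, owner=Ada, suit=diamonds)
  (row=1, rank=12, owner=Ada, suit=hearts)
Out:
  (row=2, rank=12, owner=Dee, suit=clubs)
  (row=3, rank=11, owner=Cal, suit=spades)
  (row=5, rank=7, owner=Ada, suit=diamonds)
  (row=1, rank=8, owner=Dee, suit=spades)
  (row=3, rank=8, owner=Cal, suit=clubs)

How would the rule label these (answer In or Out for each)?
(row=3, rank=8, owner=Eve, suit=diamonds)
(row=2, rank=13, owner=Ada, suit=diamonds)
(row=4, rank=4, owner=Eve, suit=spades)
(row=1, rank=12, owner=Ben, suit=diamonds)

The pattern is that an item is 'In' exactly when: owner is Ada AND rank ≥ 8.
(row=3, rank=8, owner=Eve, suit=diamonds): owner is Eve, rank = 8, does not fit → Out. (row=2, rank=13, owner=Ada, suit=diamonds): owner is Ada, rank = 13, has this property → In. (row=4, rank=4, owner=Eve, suit=spades): owner is Eve, rank = 4, does not fit → Out. (row=1, rank=12, owner=Ben, suit=diamonds): owner is Ben, rank = 12, does not fit → Out.

Out, In, Out, Out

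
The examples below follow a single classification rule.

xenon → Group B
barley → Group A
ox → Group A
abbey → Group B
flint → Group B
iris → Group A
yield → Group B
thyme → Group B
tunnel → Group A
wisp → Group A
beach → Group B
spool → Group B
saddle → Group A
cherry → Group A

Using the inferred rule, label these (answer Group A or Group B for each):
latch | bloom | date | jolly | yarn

Group B, Group B, Group A, Group B, Group A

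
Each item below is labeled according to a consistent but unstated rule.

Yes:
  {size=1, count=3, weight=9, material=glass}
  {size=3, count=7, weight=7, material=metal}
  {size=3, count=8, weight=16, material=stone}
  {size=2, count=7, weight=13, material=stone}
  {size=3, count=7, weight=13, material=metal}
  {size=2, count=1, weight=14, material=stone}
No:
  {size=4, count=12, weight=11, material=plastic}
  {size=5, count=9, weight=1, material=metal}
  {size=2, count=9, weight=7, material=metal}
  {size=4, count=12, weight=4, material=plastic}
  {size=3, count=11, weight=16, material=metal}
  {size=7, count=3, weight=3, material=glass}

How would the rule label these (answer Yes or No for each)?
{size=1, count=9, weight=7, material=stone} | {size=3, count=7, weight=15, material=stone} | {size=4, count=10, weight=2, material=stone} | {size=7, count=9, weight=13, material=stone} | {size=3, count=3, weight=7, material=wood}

All 'Yes' examples share one property — count ≤ 8 AND size ≤ 3 — and every 'No' example lacks it.
{size=1, count=9, weight=7, material=stone}: No (count = 9, size = 1).
{size=3, count=7, weight=15, material=stone}: Yes (count = 7, size = 3).
{size=4, count=10, weight=2, material=stone}: No (count = 10, size = 4).
{size=7, count=9, weight=13, material=stone}: No (count = 9, size = 7).
{size=3, count=3, weight=7, material=wood}: Yes (count = 3, size = 3).

No, Yes, No, No, Yes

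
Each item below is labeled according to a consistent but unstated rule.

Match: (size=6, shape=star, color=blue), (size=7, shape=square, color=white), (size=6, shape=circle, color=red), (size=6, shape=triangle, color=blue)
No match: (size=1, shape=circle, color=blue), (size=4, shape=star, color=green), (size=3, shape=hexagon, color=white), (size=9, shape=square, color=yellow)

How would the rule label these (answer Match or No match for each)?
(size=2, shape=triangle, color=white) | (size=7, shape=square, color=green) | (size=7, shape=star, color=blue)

No match, Match, Match

All 'Match' examples share one property — size ≥ 6 AND size ≤ 7 — and every 'No match' example lacks it.
(size=2, shape=triangle, color=white): size = 2 — fails this test, so No match.
(size=7, shape=square, color=green): size = 7 — has this property, so Match.
(size=7, shape=star, color=blue): size = 7 — has this property, so Match.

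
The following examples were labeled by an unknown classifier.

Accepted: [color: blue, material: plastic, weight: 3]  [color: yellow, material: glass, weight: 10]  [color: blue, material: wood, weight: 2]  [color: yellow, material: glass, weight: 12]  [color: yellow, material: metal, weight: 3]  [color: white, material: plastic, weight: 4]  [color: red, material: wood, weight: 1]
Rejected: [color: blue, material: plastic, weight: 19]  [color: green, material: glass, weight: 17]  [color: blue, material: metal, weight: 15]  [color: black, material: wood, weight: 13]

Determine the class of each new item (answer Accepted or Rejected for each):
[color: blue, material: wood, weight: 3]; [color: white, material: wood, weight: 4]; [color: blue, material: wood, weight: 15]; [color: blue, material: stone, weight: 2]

Rule: weight ≤ 12. This holds for each 'Accepted' example and fails for each 'Rejected' one.

Accepted, Accepted, Rejected, Accepted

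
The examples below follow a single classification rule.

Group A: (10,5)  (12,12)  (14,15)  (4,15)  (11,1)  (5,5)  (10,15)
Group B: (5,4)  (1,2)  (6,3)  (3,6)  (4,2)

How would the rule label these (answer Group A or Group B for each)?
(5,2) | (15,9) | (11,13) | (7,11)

Every 'Group A' example satisfies: sum ≥ 10. None of the 'Group B' examples do.
(5,2): 5+2 = 7 — doesn't match, so Group B. (15,9): 15+9 = 24 — fits, so Group A. (11,13): 11+13 = 24 — fits, so Group A. (7,11): 7+11 = 18 — fits, so Group A.

Group B, Group A, Group A, Group A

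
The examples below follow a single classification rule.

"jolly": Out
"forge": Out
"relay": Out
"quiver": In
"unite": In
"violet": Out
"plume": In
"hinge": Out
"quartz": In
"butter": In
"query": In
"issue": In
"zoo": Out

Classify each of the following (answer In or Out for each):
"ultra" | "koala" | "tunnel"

The classifier is using: contains 'u'.
In: "ultra", since has 'u'.
Out: "koala", since no 'u'.
In: "tunnel", since has 'u'.

In, Out, In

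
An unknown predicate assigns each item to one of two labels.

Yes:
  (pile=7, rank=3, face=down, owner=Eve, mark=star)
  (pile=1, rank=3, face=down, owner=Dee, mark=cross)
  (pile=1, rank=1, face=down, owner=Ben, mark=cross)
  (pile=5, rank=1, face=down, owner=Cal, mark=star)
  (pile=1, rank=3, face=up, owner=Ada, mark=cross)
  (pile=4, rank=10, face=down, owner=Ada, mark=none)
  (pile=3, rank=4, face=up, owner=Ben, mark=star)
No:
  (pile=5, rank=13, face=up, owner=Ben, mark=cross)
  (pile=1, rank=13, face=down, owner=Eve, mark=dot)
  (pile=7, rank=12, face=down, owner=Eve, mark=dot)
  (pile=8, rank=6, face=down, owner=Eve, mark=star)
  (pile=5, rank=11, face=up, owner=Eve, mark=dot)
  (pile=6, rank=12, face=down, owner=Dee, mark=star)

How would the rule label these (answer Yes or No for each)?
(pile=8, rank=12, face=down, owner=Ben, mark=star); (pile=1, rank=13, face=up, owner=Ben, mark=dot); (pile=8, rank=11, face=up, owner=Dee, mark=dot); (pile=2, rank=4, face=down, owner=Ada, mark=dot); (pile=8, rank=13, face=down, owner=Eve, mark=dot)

Every 'Yes' example satisfies: rank ≤ 10 AND pile ≤ 7. None of the 'No' examples do.
(pile=8, rank=12, face=down, owner=Ben, mark=star): rank = 12, pile = 8 — fails this test, so No. (pile=1, rank=13, face=up, owner=Ben, mark=dot): rank = 13, pile = 1 — fails this test, so No. (pile=8, rank=11, face=up, owner=Dee, mark=dot): rank = 11, pile = 8 — fails this test, so No. (pile=2, rank=4, face=down, owner=Ada, mark=dot): rank = 4, pile = 2 — satisfies this, so Yes. (pile=8, rank=13, face=down, owner=Eve, mark=dot): rank = 13, pile = 8 — fails this test, so No.

No, No, No, Yes, No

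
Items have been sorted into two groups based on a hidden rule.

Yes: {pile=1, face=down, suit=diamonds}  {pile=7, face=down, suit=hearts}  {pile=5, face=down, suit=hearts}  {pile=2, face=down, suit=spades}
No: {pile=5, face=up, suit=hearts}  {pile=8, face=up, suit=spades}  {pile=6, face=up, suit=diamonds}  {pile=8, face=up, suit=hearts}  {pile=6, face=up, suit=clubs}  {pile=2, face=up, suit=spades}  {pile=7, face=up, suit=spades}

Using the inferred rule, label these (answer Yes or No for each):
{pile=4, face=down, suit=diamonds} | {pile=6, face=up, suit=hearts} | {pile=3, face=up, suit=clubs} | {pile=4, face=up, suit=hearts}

'Yes' ⟺ face is down.
{pile=4, face=down, suit=diamonds}: face is down — satisfies this, so Yes.
{pile=6, face=up, suit=hearts}: face is up — fails this test, so No.
{pile=3, face=up, suit=clubs}: face is up — fails this test, so No.
{pile=4, face=up, suit=hearts}: face is up — fails this test, so No.

Yes, No, No, No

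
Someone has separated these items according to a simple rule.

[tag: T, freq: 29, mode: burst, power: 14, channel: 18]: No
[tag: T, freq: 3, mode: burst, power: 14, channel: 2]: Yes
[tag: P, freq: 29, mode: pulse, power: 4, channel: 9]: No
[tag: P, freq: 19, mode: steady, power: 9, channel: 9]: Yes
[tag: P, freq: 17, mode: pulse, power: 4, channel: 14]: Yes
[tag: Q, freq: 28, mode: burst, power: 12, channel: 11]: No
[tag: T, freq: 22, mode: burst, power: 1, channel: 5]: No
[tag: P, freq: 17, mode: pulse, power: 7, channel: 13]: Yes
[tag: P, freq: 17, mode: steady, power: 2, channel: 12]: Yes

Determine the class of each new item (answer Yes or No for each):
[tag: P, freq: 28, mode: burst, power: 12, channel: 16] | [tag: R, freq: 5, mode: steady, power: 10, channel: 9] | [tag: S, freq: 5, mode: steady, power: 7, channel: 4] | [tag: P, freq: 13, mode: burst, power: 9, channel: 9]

No, Yes, Yes, Yes

All 'Yes' examples share one property — freq ≤ 19 — and every 'No' example lacks it.
[tag: P, freq: 28, mode: burst, power: 12, channel: 16]: No (freq = 28).
[tag: R, freq: 5, mode: steady, power: 10, channel: 9]: Yes (freq = 5).
[tag: S, freq: 5, mode: steady, power: 7, channel: 4]: Yes (freq = 5).
[tag: P, freq: 13, mode: burst, power: 9, channel: 9]: Yes (freq = 13).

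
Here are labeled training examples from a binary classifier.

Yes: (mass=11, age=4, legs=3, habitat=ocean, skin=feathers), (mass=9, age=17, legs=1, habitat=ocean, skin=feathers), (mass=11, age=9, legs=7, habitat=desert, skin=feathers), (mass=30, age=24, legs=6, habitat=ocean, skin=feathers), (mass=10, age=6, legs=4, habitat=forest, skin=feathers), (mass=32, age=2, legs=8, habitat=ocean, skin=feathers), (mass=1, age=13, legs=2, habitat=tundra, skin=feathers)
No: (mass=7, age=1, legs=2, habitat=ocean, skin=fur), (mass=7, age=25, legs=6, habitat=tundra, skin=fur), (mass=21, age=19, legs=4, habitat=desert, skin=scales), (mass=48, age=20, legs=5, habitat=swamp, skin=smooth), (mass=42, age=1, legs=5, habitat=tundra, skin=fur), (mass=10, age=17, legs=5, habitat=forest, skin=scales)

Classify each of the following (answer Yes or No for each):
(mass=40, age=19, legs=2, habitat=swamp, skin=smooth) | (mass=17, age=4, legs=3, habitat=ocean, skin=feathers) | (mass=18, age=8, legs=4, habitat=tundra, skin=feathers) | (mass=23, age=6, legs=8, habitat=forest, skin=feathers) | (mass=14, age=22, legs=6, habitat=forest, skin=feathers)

No, Yes, Yes, Yes, Yes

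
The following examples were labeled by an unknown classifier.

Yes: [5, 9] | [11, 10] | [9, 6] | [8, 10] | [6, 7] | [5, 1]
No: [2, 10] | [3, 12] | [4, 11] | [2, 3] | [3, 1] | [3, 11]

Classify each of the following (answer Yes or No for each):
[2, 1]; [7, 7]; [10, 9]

All 'Yes' examples share one property — first ≥ 5 — and every 'No' example lacks it.

No, Yes, Yes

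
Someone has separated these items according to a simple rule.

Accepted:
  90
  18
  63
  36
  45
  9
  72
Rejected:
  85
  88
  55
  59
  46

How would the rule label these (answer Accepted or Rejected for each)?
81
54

Accepted, Accepted

All 'Accepted' examples share one property — multiple of 3 — and every 'Rejected' example lacks it.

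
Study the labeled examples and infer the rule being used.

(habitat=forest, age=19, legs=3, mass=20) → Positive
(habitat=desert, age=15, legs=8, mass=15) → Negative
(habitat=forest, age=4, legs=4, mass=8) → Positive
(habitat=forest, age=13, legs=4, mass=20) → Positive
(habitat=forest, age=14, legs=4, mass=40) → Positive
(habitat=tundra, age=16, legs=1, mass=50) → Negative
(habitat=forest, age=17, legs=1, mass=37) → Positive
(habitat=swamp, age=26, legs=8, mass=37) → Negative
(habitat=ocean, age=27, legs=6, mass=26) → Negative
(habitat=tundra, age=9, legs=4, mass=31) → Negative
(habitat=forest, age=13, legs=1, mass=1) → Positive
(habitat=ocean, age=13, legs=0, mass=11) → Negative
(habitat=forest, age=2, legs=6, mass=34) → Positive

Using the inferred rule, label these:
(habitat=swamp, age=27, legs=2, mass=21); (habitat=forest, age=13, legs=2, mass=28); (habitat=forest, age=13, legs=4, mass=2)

Comparing the two groups points to one rule — habitat is forest.
(habitat=swamp, age=27, legs=2, mass=21): habitat is swamp, fails the rule → Negative.
(habitat=forest, age=13, legs=2, mass=28): habitat is forest, meets the rule → Positive.
(habitat=forest, age=13, legs=4, mass=2): habitat is forest, meets the rule → Positive.

Negative, Positive, Positive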